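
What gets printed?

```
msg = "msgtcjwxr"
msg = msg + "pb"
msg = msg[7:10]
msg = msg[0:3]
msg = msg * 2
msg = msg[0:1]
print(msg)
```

x

+ 'pb' → 'msgtcjwxrpb'
slice [7:10] → 'xrp'
slice [0:3] → 'xrp'
repeat ×2 → 'xrpxrp'
slice [0:1] → 'x'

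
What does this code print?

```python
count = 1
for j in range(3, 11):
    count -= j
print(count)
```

j=3: count = 1-3 = -2
j=4: count = (-2)-4 = -6
j=5: count = (-6)-5 = -11
j=6: count = (-11)-6 = -17
j=7: count = (-17)-7 = -24
j=8: count = (-24)-8 = -32
j=9: count = (-32)-9 = -41
j=10: count = (-41)-10 = -51

-51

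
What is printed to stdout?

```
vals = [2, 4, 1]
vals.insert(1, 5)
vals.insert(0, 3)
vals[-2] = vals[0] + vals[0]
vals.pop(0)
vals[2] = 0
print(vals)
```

insert 5 at 1 → [2, 5, 4, 1]
insert 3 at 0 → [3, 2, 5, 4, 1]
vals[-2] = vals[0]+vals[0] = 3+3 = 6 → [3, 2, 5, 6, 1]
pop(0) removes 3 → [2, 5, 6, 1]
vals[2] = 0 → [2, 5, 0, 1]

[2, 5, 0, 1]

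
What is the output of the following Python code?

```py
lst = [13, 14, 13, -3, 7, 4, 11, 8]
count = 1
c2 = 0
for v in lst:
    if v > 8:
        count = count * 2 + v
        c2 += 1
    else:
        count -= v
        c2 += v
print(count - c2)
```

169

v=13: >8, count = 1*2+13 = 15; c2=1
v=14: >8, count = 15*2+14 = 44; c2=2
v=13: >8, count = 44*2+13 = 101; c2=3
v=-3: not >8, count = 101-(-3) = 104; c2=0
v=7: not >8, count = 104-7 = 97; c2=7
v=4: not >8, count = 97-4 = 93; c2=11
v=11: >8, count = 93*2+11 = 197; c2=12
v=8: not >8, count = 197-8 = 189; c2=20
count-c2 = 189-20 = 169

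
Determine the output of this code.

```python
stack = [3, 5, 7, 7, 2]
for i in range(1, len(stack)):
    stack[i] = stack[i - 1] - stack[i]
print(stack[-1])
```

-18

i=1: stack[1] = 3-5 = -2 → [3, -2, 7, 7, 2]
i=2: stack[2] = (-2)-7 = -9 → [3, -2, -9, 7, 2]
i=3: stack[3] = (-9)-7 = -16 → [3, -2, -9, -16, 2]
i=4: stack[4] = (-16)-2 = -18 → [3, -2, -9, -16, -18]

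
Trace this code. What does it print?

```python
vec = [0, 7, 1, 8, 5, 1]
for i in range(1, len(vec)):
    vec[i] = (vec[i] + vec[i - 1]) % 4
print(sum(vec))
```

i=1: vec[1] = (7+0)%4 = 3 → [0, 3, 1, 8, 5, 1]
i=2: vec[2] = (1+3)%4 = 0 → [0, 3, 0, 8, 5, 1]
i=3: vec[3] = (8+0)%4 = 0 → [0, 3, 0, 0, 5, 1]
i=4: vec[4] = (5+0)%4 = 1 → [0, 3, 0, 0, 1, 1]
i=5: vec[5] = (1+1)%4 = 2 → [0, 3, 0, 0, 1, 2]
sum = 6

6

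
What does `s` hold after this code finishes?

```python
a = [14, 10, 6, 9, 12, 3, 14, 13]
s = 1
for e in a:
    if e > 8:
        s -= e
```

e=14: >8, s = 1-14 = -13
e=10: >8, s = (-13)-10 = -23
e=6: not >8
e=9: >8, s = (-23)-9 = -32
e=12: >8, s = (-32)-12 = -44
e=3: not >8
e=14: >8, s = (-44)-14 = -58
e=13: >8, s = (-58)-13 = -71

-71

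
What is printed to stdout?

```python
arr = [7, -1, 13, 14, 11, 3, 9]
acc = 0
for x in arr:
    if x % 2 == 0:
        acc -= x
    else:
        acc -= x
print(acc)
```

x=7: not even, acc = 0-7 = -7
x=-1: not even, acc = (-7)-(-1) = -6
x=13: not even, acc = (-6)-13 = -19
x=14: even, acc = (-19)-14 = -33
x=11: not even, acc = (-33)-11 = -44
x=3: not even, acc = (-44)-3 = -47
x=9: not even, acc = (-47)-9 = -56

-56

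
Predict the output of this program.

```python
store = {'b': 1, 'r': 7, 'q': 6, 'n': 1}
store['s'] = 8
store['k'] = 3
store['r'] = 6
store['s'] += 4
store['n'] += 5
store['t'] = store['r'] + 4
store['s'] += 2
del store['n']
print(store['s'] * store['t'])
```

140

store['s'] = 8 → {'b': 1, 'r': 7, 'q': 6, 'n': 1, 's': 8}
store['k'] = 3 → {'b': 1, 'r': 7, 'q': 6, 'n': 1, 's': 8, 'k': 3}
store['r'] = 6 → {'b': 1, 'r': 6, 'q': 6, 'n': 1, 's': 8, 'k': 3}
store['s'] = 8+4 = 12 → {'b': 1, 'r': 6, 'q': 6, 'n': 1, 's': 12, 'k': 3}
store['n'] = 1+5 = 6 → {'b': 1, 'r': 6, 'q': 6, 'n': 6, 's': 12, 'k': 3}
store['t'] = store['r']+4 = 10 → {'b': 1, 'r': 6, 'q': 6, 'n': 6, 's': 12, 'k': 3, 't': 10}
store['s'] = 12+2 = 14 → {'b': 1, 'r': 6, 'q': 6, 'n': 6, 's': 14, 'k': 3, 't': 10}
del 'n' → {'b': 1, 'r': 6, 'q': 6, 's': 14, 'k': 3, 't': 10}
store['s']*store['t'] = 14*10 = 140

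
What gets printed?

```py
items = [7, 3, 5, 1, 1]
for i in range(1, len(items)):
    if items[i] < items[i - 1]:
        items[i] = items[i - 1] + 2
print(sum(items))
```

i=1: 3<7, items[1] = 7+2 = 9 → [7, 9, 5, 1, 1]
i=2: 5<9, items[2] = 9+2 = 11 → [7, 9, 11, 1, 1]
i=3: 1<11, items[3] = 11+2 = 13 → [7, 9, 11, 13, 1]
i=4: 1<13, items[4] = 13+2 = 15 → [7, 9, 11, 13, 15]
sum = 55

55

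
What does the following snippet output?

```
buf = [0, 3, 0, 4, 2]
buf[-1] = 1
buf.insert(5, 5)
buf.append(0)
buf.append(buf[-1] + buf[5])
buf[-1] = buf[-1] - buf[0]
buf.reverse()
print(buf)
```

[5, 0, 5, 1, 4, 0, 3, 0]

buf[-1] = 1 → [0, 3, 0, 4, 1]
insert 5 at 5 → [0, 3, 0, 4, 1, 5]
append 0 → [0, 3, 0, 4, 1, 5, 0]
append buf[-1]+buf[5] = 0+5 = 5 → [0, 3, 0, 4, 1, 5, 0, 5]
buf[-1] = buf[-1]-buf[0] = 5-0 = 5 → [0, 3, 0, 4, 1, 5, 0, 5]
reverse → [5, 0, 5, 1, 4, 0, 3, 0]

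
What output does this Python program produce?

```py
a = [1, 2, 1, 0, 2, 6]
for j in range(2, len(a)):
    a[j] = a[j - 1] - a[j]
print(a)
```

j=2: a[2] = 2-1 = 1 → [1, 2, 1, 0, 2, 6]
j=3: a[3] = 1-0 = 1 → [1, 2, 1, 1, 2, 6]
j=4: a[4] = 1-2 = -1 → [1, 2, 1, 1, -1, 6]
j=5: a[5] = (-1)-6 = -7 → [1, 2, 1, 1, -1, -7]

[1, 2, 1, 1, -1, -7]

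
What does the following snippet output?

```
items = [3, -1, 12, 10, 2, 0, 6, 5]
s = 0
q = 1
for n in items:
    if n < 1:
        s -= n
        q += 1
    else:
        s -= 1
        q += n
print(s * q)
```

-205

n=3: not <1, s = 0-1 = -1; q=4
n=-1: <1, s = (-1)-(-1) = 0; q=5
n=12: not <1, s = 0-1 = -1; q=17
n=10: not <1, s = (-1)-1 = -2; q=27
n=2: not <1, s = (-2)-1 = -3; q=29
n=0: <1, s = (-3)-0 = -3; q=30
n=6: not <1, s = (-3)-1 = -4; q=36
n=5: not <1, s = (-4)-1 = -5; q=41
s*q = (-5)*41 = -205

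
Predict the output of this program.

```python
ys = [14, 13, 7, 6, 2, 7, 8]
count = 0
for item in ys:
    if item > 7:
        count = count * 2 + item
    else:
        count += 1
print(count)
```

item=14: >7, count = 0*2+14 = 14
item=13: >7, count = 14*2+13 = 41
item=7: not >7, count = 41+1 = 42
item=6: not >7, count = 42+1 = 43
item=2: not >7, count = 43+1 = 44
item=7: not >7, count = 44+1 = 45
item=8: >7, count = 45*2+8 = 98

98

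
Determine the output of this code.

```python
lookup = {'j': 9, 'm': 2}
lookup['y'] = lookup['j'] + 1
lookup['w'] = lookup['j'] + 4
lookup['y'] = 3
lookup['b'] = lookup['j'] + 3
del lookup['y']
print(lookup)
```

lookup['y'] = lookup['j']+1 = 10 → {'j': 9, 'm': 2, 'y': 10}
lookup['w'] = lookup['j']+4 = 13 → {'j': 9, 'm': 2, 'y': 10, 'w': 13}
lookup['y'] = 3 → {'j': 9, 'm': 2, 'y': 3, 'w': 13}
lookup['b'] = lookup['j']+3 = 12 → {'j': 9, 'm': 2, 'y': 3, 'w': 13, 'b': 12}
del 'y' → {'j': 9, 'm': 2, 'w': 13, 'b': 12}

{'j': 9, 'm': 2, 'w': 13, 'b': 12}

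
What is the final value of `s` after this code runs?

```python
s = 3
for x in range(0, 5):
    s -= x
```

-7

x=0: s = 3-0 = 3
x=1: s = 3-1 = 2
x=2: s = 2-2 = 0
x=3: s = 0-3 = -3
x=4: s = (-3)-4 = -7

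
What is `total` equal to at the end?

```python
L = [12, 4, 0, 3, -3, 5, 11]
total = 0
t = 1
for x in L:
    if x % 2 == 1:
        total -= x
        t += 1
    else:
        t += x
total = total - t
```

-37

x=12: not odd; t=13
x=4: not odd; t=17
x=0: not odd; t=17
x=3: odd, total = 0-3 = -3; t=18
x=-3: odd, total = (-3)-(-3) = 0; t=19
x=5: odd, total = 0-5 = -5; t=20
x=11: odd, total = (-5)-11 = -16; t=21
total-t = (-16)-21 = -37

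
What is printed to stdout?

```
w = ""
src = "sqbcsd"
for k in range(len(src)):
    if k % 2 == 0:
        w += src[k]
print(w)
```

k=0: add 's' → 's'
k=1: skip
k=2: add 'b' → 'sb'
k=3: skip
k=4: add 's' → 'sbs'
k=5: skip

sbs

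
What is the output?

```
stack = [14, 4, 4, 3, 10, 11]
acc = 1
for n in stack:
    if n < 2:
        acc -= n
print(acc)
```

1

n=14: not <2
n=4: not <2
n=4: not <2
n=3: not <2
n=10: not <2
n=11: not <2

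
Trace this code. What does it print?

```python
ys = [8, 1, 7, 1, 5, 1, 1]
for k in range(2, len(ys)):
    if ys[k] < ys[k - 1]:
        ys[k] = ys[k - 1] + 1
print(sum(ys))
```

k=2: 7>=1, unchanged → [8, 1, 7, 1, 5, 1, 1]
k=3: 1<7, ys[3] = 7+1 = 8 → [8, 1, 7, 8, 5, 1, 1]
k=4: 5<8, ys[4] = 8+1 = 9 → [8, 1, 7, 8, 9, 1, 1]
k=5: 1<9, ys[5] = 9+1 = 10 → [8, 1, 7, 8, 9, 10, 1]
k=6: 1<10, ys[6] = 10+1 = 11 → [8, 1, 7, 8, 9, 10, 11]
sum = 54

54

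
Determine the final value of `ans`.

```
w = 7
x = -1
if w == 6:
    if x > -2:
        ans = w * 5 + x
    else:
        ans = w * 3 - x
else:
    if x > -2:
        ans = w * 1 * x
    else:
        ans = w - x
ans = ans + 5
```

-2

w=7, x=-1
w == 6 is False; x > -2 is True
→ ans = w * 1 * x = -7
ans = (-7)+5 = -2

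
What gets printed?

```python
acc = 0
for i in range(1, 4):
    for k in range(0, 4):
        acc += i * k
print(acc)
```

i=1,k=0: acc = 0+0 = 0
i=1,k=1: acc = 0+1 = 1
i=1,k=2: acc = 1+2 = 3
i=1,k=3: acc = 3+3 = 6
i=2,k=0: acc = 6+0 = 6
i=2,k=1: acc = 6+2 = 8
i=2,k=2: acc = 8+4 = 12
i=2,k=3: acc = 12+6 = 18
i=3,k=0: acc = 18+0 = 18
i=3,k=1: acc = 18+3 = 21
i=3,k=2: acc = 21+6 = 27
i=3,k=3: acc = 27+9 = 36

36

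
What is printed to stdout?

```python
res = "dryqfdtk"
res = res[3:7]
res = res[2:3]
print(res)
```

d

slice [3:7] → 'qfdt'
slice [2:3] → 'd'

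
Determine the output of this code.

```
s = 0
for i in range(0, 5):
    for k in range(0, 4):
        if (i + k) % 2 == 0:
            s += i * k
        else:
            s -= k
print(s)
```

i=0,k=0: even sum, s = 0+0 = 0
i=0,k=1: odd sum, s = 0-1 = -1
i=0,k=2: even sum, s = (-1)+0 = -1
i=0,k=3: odd sum, s = (-1)-3 = -4
i=1,k=0: odd sum, s = (-4)-0 = -4
i=1,k=1: even sum, s = (-4)+1 = -3
i=1,k=2: odd sum, s = (-3)-2 = -5
i=1,k=3: even sum, s = (-5)+3 = -2
i=2,k=0: even sum, s = (-2)+0 = -2
i=2,k=1: odd sum, s = (-2)-1 = -3
i=2,k=2: even sum, s = (-3)+4 = 1
i=2,k=3: odd sum, s = 1-3 = -2
i=3,k=0: odd sum, s = (-2)-0 = -2
i=3,k=1: even sum, s = (-2)+3 = 1
i=3,k=2: odd sum, s = 1-2 = -1
i=3,k=3: even sum, s = (-1)+9 = 8
i=4,k=0: even sum, s = 8+0 = 8
i=4,k=1: odd sum, s = 8-1 = 7
i=4,k=2: even sum, s = 7+8 = 15
i=4,k=3: odd sum, s = 15-3 = 12

12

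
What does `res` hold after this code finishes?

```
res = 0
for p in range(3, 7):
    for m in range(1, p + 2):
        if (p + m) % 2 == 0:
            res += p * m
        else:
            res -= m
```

110

p=3,m=1: even sum, res = 0+3 = 3
p=3,m=2: odd sum, res = 3-2 = 1
p=3,m=3: even sum, res = 1+9 = 10
p=3,m=4: odd sum, res = 10-4 = 6
p=4,m=1: odd sum, res = 6-1 = 5
p=4,m=2: even sum, res = 5+8 = 13
p=4,m=3: odd sum, res = 13-3 = 10
p=4,m=4: even sum, res = 10+16 = 26
p=4,m=5: odd sum, res = 26-5 = 21
p=5,m=1: even sum, res = 21+5 = 26
p=5,m=2: odd sum, res = 26-2 = 24
p=5,m=3: even sum, res = 24+15 = 39
p=5,m=4: odd sum, res = 39-4 = 35
p=5,m=5: even sum, res = 35+25 = 60
p=5,m=6: odd sum, res = 60-6 = 54
p=6,m=1: odd sum, res = 54-1 = 53
p=6,m=2: even sum, res = 53+12 = 65
p=6,m=3: odd sum, res = 65-3 = 62
p=6,m=4: even sum, res = 62+24 = 86
p=6,m=5: odd sum, res = 86-5 = 81
p=6,m=6: even sum, res = 81+36 = 117
p=6,m=7: odd sum, res = 117-7 = 110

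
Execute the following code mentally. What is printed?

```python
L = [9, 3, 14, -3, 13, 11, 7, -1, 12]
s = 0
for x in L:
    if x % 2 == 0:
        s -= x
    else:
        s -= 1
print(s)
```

x=9: not even, s = 0-1 = -1
x=3: not even, s = (-1)-1 = -2
x=14: even, s = (-2)-14 = -16
x=-3: not even, s = (-16)-1 = -17
x=13: not even, s = (-17)-1 = -18
x=11: not even, s = (-18)-1 = -19
x=7: not even, s = (-19)-1 = -20
x=-1: not even, s = (-20)-1 = -21
x=12: even, s = (-21)-12 = -33

-33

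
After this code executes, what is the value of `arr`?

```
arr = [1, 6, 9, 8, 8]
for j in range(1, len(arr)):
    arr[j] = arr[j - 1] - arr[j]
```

j=1: arr[1] = 1-6 = -5 → [1, -5, 9, 8, 8]
j=2: arr[2] = (-5)-9 = -14 → [1, -5, -14, 8, 8]
j=3: arr[3] = (-14)-8 = -22 → [1, -5, -14, -22, 8]
j=4: arr[4] = (-22)-8 = -30 → [1, -5, -14, -22, -30]

[1, -5, -14, -22, -30]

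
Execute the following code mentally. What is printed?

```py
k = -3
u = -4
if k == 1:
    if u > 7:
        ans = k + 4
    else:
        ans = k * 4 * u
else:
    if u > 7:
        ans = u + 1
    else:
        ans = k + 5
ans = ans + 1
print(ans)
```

3

k=-3, u=-4
k == 1 is False; u > 7 is False
→ ans = k + 5 = 2
ans = 2+1 = 3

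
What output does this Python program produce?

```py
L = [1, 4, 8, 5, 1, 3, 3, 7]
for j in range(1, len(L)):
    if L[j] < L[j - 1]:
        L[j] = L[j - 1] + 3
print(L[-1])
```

j=1: 4>=1, unchanged → [1, 4, 8, 5, 1, 3, 3, 7]
j=2: 8>=4, unchanged → [1, 4, 8, 5, 1, 3, 3, 7]
j=3: 5<8, L[3] = 8+3 = 11 → [1, 4, 8, 11, 1, 3, 3, 7]
j=4: 1<11, L[4] = 11+3 = 14 → [1, 4, 8, 11, 14, 3, 3, 7]
j=5: 3<14, L[5] = 14+3 = 17 → [1, 4, 8, 11, 14, 17, 3, 7]
j=6: 3<17, L[6] = 17+3 = 20 → [1, 4, 8, 11, 14, 17, 20, 7]
j=7: 7<20, L[7] = 20+3 = 23 → [1, 4, 8, 11, 14, 17, 20, 23]

23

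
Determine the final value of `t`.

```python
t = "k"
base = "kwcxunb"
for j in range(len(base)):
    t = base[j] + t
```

'bnuxcwkk'

j=0: prepend 'k' → 'kk'
j=1: prepend 'w' → 'wkk'
j=2: prepend 'c' → 'cwkk'
j=3: prepend 'x' → 'xcwkk'
j=4: prepend 'u' → 'uxcwkk'
j=5: prepend 'n' → 'nuxcwkk'
j=6: prepend 'b' → 'bnuxcwkk'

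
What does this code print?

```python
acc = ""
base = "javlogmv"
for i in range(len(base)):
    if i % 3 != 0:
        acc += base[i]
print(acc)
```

avogv

i=0: skip
i=1: add 'a' → 'a'
i=2: add 'v' → 'av'
i=3: skip
i=4: add 'o' → 'avo'
i=5: add 'g' → 'avog'
i=6: skip
i=7: add 'v' → 'avogv'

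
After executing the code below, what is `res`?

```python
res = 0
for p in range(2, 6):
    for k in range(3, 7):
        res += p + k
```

128

p=2,k=3: res = 0+5 = 5
p=2,k=4: res = 5+6 = 11
p=2,k=5: res = 11+7 = 18
p=2,k=6: res = 18+8 = 26
p=3,k=3: res = 26+6 = 32
p=3,k=4: res = 32+7 = 39
p=3,k=5: res = 39+8 = 47
p=3,k=6: res = 47+9 = 56
p=4,k=3: res = 56+7 = 63
p=4,k=4: res = 63+8 = 71
p=4,k=5: res = 71+9 = 80
p=4,k=6: res = 80+10 = 90
p=5,k=3: res = 90+8 = 98
p=5,k=4: res = 98+9 = 107
p=5,k=5: res = 107+10 = 117
p=5,k=6: res = 117+11 = 128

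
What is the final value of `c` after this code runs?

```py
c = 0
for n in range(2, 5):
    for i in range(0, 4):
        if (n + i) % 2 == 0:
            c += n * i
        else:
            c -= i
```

14

n=2,i=0: even sum, c = 0+0 = 0
n=2,i=1: odd sum, c = 0-1 = -1
n=2,i=2: even sum, c = (-1)+4 = 3
n=2,i=3: odd sum, c = 3-3 = 0
n=3,i=0: odd sum, c = 0-0 = 0
n=3,i=1: even sum, c = 0+3 = 3
n=3,i=2: odd sum, c = 3-2 = 1
n=3,i=3: even sum, c = 1+9 = 10
n=4,i=0: even sum, c = 10+0 = 10
n=4,i=1: odd sum, c = 10-1 = 9
n=4,i=2: even sum, c = 9+8 = 17
n=4,i=3: odd sum, c = 17-3 = 14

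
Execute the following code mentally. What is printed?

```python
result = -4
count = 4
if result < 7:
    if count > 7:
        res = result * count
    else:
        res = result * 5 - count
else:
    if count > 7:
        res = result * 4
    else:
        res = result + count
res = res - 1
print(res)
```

result=-4, count=4
result < 7 is True; count > 7 is False
→ res = result * 5 - count = -24
res = (-24)-1 = -25

-25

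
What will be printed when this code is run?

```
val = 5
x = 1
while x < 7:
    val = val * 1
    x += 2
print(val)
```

5

x=1: val = 5*1 = 5
x=3: val = 5*1 = 5
x=5: val = 5*1 = 5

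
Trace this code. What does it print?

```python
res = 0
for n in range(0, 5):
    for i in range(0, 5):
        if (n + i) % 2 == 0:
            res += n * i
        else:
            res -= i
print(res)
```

n=0,i=0: even sum, res = 0+0 = 0
n=0,i=1: odd sum, res = 0-1 = -1
n=0,i=2: even sum, res = (-1)+0 = -1
n=0,i=3: odd sum, res = (-1)-3 = -4
n=0,i=4: even sum, res = (-4)+0 = -4
n=1,i=0: odd sum, res = (-4)-0 = -4
n=1,i=1: even sum, res = (-4)+1 = -3
n=1,i=2: odd sum, res = (-3)-2 = -5
n=1,i=3: even sum, res = (-5)+3 = -2
n=1,i=4: odd sum, res = (-2)-4 = -6
n=2,i=0: even sum, res = (-6)+0 = -6
n=2,i=1: odd sum, res = (-6)-1 = -7
n=2,i=2: even sum, res = (-7)+4 = -3
n=2,i=3: odd sum, res = (-3)-3 = -6
n=2,i=4: even sum, res = (-6)+8 = 2
n=3,i=0: odd sum, res = 2-0 = 2
n=3,i=1: even sum, res = 2+3 = 5
n=3,i=2: odd sum, res = 5-2 = 3
n=3,i=3: even sum, res = 3+9 = 12
n=3,i=4: odd sum, res = 12-4 = 8
n=4,i=0: even sum, res = 8+0 = 8
n=4,i=1: odd sum, res = 8-1 = 7
n=4,i=2: even sum, res = 7+8 = 15
n=4,i=3: odd sum, res = 15-3 = 12
n=4,i=4: even sum, res = 12+16 = 28

28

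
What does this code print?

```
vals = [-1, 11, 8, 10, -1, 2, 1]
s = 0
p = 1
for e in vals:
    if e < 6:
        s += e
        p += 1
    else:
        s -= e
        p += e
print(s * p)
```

e=-1: <6, s = 0+(-1) = -1; p=2
e=11: not <6, s = (-1)-11 = -12; p=13
e=8: not <6, s = (-12)-8 = -20; p=21
e=10: not <6, s = (-20)-10 = -30; p=31
e=-1: <6, s = (-30)+(-1) = -31; p=32
e=2: <6, s = (-31)+2 = -29; p=33
e=1: <6, s = (-29)+1 = -28; p=34
s*p = (-28)*34 = -952

-952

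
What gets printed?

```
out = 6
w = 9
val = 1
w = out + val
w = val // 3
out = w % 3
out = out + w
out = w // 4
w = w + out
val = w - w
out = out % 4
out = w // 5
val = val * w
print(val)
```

w = 6+1 = 7
w = 1//3 = 0
out = 0%3 = 0
out = 0+0 = 0
out = 0//4 = 0
w = 0+0 = 0
val = 0-0 = 0
out = 0%4 = 0
out = 0//5 = 0
val = 0*0 = 0

0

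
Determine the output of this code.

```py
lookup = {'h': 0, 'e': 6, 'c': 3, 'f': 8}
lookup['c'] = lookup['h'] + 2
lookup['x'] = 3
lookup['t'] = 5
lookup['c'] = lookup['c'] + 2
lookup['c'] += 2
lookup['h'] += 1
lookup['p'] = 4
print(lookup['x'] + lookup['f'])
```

11

lookup['c'] = lookup['h']+2 = 2 → {'h': 0, 'e': 6, 'c': 2, 'f': 8}
lookup['x'] = 3 → {'h': 0, 'e': 6, 'c': 2, 'f': 8, 'x': 3}
lookup['t'] = 5 → {'h': 0, 'e': 6, 'c': 2, 'f': 8, 'x': 3, 't': 5}
lookup['c'] = lookup['c']+2 = 4 → {'h': 0, 'e': 6, 'c': 4, 'f': 8, 'x': 3, 't': 5}
lookup['c'] = 4+2 = 6 → {'h': 0, 'e': 6, 'c': 6, 'f': 8, 'x': 3, 't': 5}
lookup['h'] = 0+1 = 1 → {'h': 1, 'e': 6, 'c': 6, 'f': 8, 'x': 3, 't': 5}
lookup['p'] = 4 → {'h': 1, 'e': 6, 'c': 6, 'f': 8, 'x': 3, 't': 5, 'p': 4}
lookup['x']+lookup['f'] = 3+8 = 11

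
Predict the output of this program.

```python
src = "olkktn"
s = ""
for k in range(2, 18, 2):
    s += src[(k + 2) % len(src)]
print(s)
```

k=2: add src[4]='t' → 't'
k=4: add src[0]='o' → 'to'
k=6: add src[2]='k' → 'tok'
k=8: add src[4]='t' → 'tokt'
k=10: add src[0]='o' → 'tokto'
k=12: add src[2]='k' → 'toktok'
k=14: add src[4]='t' → 'toktokt'
k=16: add src[0]='o' → 'toktokto'

toktokto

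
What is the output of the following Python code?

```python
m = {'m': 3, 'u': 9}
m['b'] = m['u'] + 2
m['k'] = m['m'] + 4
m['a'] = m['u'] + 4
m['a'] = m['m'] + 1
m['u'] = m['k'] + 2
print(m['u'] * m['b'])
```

m['b'] = m['u']+2 = 11 → {'m': 3, 'u': 9, 'b': 11}
m['k'] = m['m']+4 = 7 → {'m': 3, 'u': 9, 'b': 11, 'k': 7}
m['a'] = m['u']+4 = 13 → {'m': 3, 'u': 9, 'b': 11, 'k': 7, 'a': 13}
m['a'] = m['m']+1 = 4 → {'m': 3, 'u': 9, 'b': 11, 'k': 7, 'a': 4}
m['u'] = m['k']+2 = 9 → {'m': 3, 'u': 9, 'b': 11, 'k': 7, 'a': 4}
m['u']*m['b'] = 9*11 = 99

99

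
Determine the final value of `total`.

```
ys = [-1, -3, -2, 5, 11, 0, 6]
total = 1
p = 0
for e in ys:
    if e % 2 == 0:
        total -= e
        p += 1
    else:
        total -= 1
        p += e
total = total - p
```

-22

e=-1: not even, total = 1-1 = 0; p=-1
e=-3: not even, total = 0-1 = -1; p=-4
e=-2: even, total = (-1)-(-2) = 1; p=-3
e=5: not even, total = 1-1 = 0; p=2
e=11: not even, total = 0-1 = -1; p=13
e=0: even, total = (-1)-0 = -1; p=14
e=6: even, total = (-1)-6 = -7; p=15
total-p = (-7)-15 = -22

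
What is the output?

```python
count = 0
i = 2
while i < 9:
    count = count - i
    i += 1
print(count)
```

i=2: count = 0-2 = -2
i=3: count = (-2)-3 = -5
i=4: count = (-5)-4 = -9
i=5: count = (-9)-5 = -14
i=6: count = (-14)-6 = -20
i=7: count = (-20)-7 = -27
i=8: count = (-27)-8 = -35

-35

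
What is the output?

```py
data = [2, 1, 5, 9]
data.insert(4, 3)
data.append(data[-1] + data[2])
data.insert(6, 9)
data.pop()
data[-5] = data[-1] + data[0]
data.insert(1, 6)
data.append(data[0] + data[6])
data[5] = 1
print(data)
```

[2, 6, 10, 5, 9, 1, 8, 10]

insert 3 at 4 → [2, 1, 5, 9, 3]
append data[-1]+data[2] = 3+5 = 8 → [2, 1, 5, 9, 3, 8]
insert 9 at 6 → [2, 1, 5, 9, 3, 8, 9]
pop() removes 9 → [2, 1, 5, 9, 3, 8]
data[-5] = data[-1]+data[0] = 8+2 = 10 → [2, 10, 5, 9, 3, 8]
insert 6 at 1 → [2, 6, 10, 5, 9, 3, 8]
append data[0]+data[6] = 2+8 = 10 → [2, 6, 10, 5, 9, 3, 8, 10]
data[5] = 1 → [2, 6, 10, 5, 9, 1, 8, 10]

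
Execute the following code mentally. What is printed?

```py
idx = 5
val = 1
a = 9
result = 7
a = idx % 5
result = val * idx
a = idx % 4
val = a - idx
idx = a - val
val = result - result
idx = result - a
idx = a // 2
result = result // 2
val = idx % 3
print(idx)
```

a = 5%5 = 0
result = 1*5 = 5
a = 5%4 = 1
val = 1-5 = -4
idx = 1-(-4) = 5
val = 5-5 = 0
idx = 5-1 = 4
idx = 1//2 = 0
result = 5//2 = 2
val = 0%3 = 0

0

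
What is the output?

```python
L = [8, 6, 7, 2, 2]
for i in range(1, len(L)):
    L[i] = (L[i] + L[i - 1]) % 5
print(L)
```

[8, 4, 1, 3, 0]

i=1: L[1] = (6+8)%5 = 4 → [8, 4, 7, 2, 2]
i=2: L[2] = (7+4)%5 = 1 → [8, 4, 1, 2, 2]
i=3: L[3] = (2+1)%5 = 3 → [8, 4, 1, 3, 2]
i=4: L[4] = (2+3)%5 = 0 → [8, 4, 1, 3, 0]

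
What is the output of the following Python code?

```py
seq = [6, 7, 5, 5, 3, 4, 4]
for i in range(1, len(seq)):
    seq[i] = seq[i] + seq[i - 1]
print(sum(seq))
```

i=1: seq[1] = 7+6 = 13 → [6, 13, 5, 5, 3, 4, 4]
i=2: seq[2] = 5+13 = 18 → [6, 13, 18, 5, 3, 4, 4]
i=3: seq[3] = 5+18 = 23 → [6, 13, 18, 23, 3, 4, 4]
i=4: seq[4] = 3+23 = 26 → [6, 13, 18, 23, 26, 4, 4]
i=5: seq[5] = 4+26 = 30 → [6, 13, 18, 23, 26, 30, 4]
i=6: seq[6] = 4+30 = 34 → [6, 13, 18, 23, 26, 30, 34]
sum = 150

150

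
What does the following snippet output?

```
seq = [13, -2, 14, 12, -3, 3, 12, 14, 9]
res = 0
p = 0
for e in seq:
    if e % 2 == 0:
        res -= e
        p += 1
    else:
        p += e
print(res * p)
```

-1350

e=13: not even; p=13
e=-2: even, res = 0-(-2) = 2; p=14
e=14: even, res = 2-14 = -12; p=15
e=12: even, res = (-12)-12 = -24; p=16
e=-3: not even; p=13
e=3: not even; p=16
e=12: even, res = (-24)-12 = -36; p=17
e=14: even, res = (-36)-14 = -50; p=18
e=9: not even; p=27
res*p = (-50)*27 = -1350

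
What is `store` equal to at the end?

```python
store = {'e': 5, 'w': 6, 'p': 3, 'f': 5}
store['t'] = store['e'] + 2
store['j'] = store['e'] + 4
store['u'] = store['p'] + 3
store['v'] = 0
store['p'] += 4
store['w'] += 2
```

{'e': 5, 'w': 8, 'p': 7, 'f': 5, 't': 7, 'j': 9, 'u': 6, 'v': 0}

store['t'] = store['e']+2 = 7 → {'e': 5, 'w': 6, 'p': 3, 'f': 5, 't': 7}
store['j'] = store['e']+4 = 9 → {'e': 5, 'w': 6, 'p': 3, 'f': 5, 't': 7, 'j': 9}
store['u'] = store['p']+3 = 6 → {'e': 5, 'w': 6, 'p': 3, 'f': 5, 't': 7, 'j': 9, 'u': 6}
store['v'] = 0 → {'e': 5, 'w': 6, 'p': 3, 'f': 5, 't': 7, 'j': 9, 'u': 6, 'v': 0}
store['p'] = 3+4 = 7 → {'e': 5, 'w': 6, 'p': 7, 'f': 5, 't': 7, 'j': 9, 'u': 6, 'v': 0}
store['w'] = 6+2 = 8 → {'e': 5, 'w': 8, 'p': 7, 'f': 5, 't': 7, 'j': 9, 'u': 6, 'v': 0}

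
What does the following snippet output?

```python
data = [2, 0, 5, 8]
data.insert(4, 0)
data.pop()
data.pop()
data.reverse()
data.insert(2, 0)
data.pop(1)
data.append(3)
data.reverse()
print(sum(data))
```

10

insert 0 at 4 → [2, 0, 5, 8, 0]
pop() removes 0 → [2, 0, 5, 8]
pop() removes 8 → [2, 0, 5]
reverse → [5, 0, 2]
insert 0 at 2 → [5, 0, 0, 2]
pop(1) removes 0 → [5, 0, 2]
append 3 → [5, 0, 2, 3]
reverse → [3, 2, 0, 5]
sum = 10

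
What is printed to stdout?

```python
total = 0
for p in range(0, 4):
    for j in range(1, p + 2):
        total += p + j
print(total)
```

p=0,j=1: total = 0+1 = 1
p=1,j=1: total = 1+2 = 3
p=1,j=2: total = 3+3 = 6
p=2,j=1: total = 6+3 = 9
p=2,j=2: total = 9+4 = 13
p=2,j=3: total = 13+5 = 18
p=3,j=1: total = 18+4 = 22
p=3,j=2: total = 22+5 = 27
p=3,j=3: total = 27+6 = 33
p=3,j=4: total = 33+7 = 40

40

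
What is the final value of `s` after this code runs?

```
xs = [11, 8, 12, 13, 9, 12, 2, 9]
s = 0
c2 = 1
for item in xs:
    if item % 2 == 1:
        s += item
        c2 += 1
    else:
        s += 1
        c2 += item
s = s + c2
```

85

item=11: odd, s = 0+11 = 11; c2=2
item=8: not odd, s = 11+1 = 12; c2=10
item=12: not odd, s = 12+1 = 13; c2=22
item=13: odd, s = 13+13 = 26; c2=23
item=9: odd, s = 26+9 = 35; c2=24
item=12: not odd, s = 35+1 = 36; c2=36
item=2: not odd, s = 36+1 = 37; c2=38
item=9: odd, s = 37+9 = 46; c2=39
s+c2 = 46+39 = 85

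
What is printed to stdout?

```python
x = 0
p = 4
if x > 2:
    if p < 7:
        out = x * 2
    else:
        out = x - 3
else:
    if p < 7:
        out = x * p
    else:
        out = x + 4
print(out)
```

x=0, p=4
x > 2 is False; p < 7 is True
→ out = x * p = 0

0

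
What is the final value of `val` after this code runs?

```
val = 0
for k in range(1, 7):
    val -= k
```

-21

k=1: val = 0-1 = -1
k=2: val = (-1)-2 = -3
k=3: val = (-3)-3 = -6
k=4: val = (-6)-4 = -10
k=5: val = (-10)-5 = -15
k=6: val = (-15)-6 = -21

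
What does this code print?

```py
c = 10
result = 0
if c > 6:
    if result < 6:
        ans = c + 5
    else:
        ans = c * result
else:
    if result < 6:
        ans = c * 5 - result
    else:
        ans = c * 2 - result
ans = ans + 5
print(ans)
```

20

c=10, result=0
c > 6 is True; result < 6 is True
→ ans = c + 5 = 15
ans = 15+5 = 20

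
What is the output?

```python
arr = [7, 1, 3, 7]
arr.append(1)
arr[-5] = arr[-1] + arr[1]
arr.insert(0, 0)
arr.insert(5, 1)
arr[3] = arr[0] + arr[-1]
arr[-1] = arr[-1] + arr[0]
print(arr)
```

append 1 → [7, 1, 3, 7, 1]
arr[-5] = arr[-1]+arr[1] = 1+1 = 2 → [2, 1, 3, 7, 1]
insert 0 at 0 → [0, 2, 1, 3, 7, 1]
insert 1 at 5 → [0, 2, 1, 3, 7, 1, 1]
arr[3] = arr[0]+arr[-1] = 0+1 = 1 → [0, 2, 1, 1, 7, 1, 1]
arr[-1] = arr[-1]+arr[0] = 1+0 = 1 → [0, 2, 1, 1, 7, 1, 1]

[0, 2, 1, 1, 7, 1, 1]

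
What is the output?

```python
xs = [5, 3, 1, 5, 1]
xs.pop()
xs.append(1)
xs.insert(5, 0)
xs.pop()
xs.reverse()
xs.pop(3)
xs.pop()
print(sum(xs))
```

pop() removes 1 → [5, 3, 1, 5]
append 1 → [5, 3, 1, 5, 1]
insert 0 at 5 → [5, 3, 1, 5, 1, 0]
pop() removes 0 → [5, 3, 1, 5, 1]
reverse → [1, 5, 1, 3, 5]
pop(3) removes 3 → [1, 5, 1, 5]
pop() removes 5 → [1, 5, 1]
sum = 7

7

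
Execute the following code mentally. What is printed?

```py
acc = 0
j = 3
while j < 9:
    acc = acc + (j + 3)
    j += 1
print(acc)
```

51

j=3: acc = 0+6 = 6
j=4: acc = 6+7 = 13
j=5: acc = 13+8 = 21
j=6: acc = 21+9 = 30
j=7: acc = 30+10 = 40
j=8: acc = 40+11 = 51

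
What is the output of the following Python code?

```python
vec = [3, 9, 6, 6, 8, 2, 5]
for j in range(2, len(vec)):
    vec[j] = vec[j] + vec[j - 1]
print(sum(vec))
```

j=2: vec[2] = 6+9 = 15 → [3, 9, 15, 6, 8, 2, 5]
j=3: vec[3] = 6+15 = 21 → [3, 9, 15, 21, 8, 2, 5]
j=4: vec[4] = 8+21 = 29 → [3, 9, 15, 21, 29, 2, 5]
j=5: vec[5] = 2+29 = 31 → [3, 9, 15, 21, 29, 31, 5]
j=6: vec[6] = 5+31 = 36 → [3, 9, 15, 21, 29, 31, 36]
sum = 144

144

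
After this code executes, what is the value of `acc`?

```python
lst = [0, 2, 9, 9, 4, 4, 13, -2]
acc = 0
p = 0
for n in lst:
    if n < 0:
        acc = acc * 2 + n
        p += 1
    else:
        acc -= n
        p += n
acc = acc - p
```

n=0: not <0, acc = 0-0 = 0; p=0
n=2: not <0, acc = 0-2 = -2; p=2
n=9: not <0, acc = (-2)-9 = -11; p=11
n=9: not <0, acc = (-11)-9 = -20; p=20
n=4: not <0, acc = (-20)-4 = -24; p=24
n=4: not <0, acc = (-24)-4 = -28; p=28
n=13: not <0, acc = (-28)-13 = -41; p=41
n=-2: <0, acc = (-41)*2+(-2) = -84; p=42
acc-p = (-84)-42 = -126

-126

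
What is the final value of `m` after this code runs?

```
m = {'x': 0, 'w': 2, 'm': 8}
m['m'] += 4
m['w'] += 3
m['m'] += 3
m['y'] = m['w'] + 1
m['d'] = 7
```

m['m'] = 8+4 = 12 → {'x': 0, 'w': 2, 'm': 12}
m['w'] = 2+3 = 5 → {'x': 0, 'w': 5, 'm': 12}
m['m'] = 12+3 = 15 → {'x': 0, 'w': 5, 'm': 15}
m['y'] = m['w']+1 = 6 → {'x': 0, 'w': 5, 'm': 15, 'y': 6}
m['d'] = 7 → {'x': 0, 'w': 5, 'm': 15, 'y': 6, 'd': 7}

{'x': 0, 'w': 5, 'm': 15, 'y': 6, 'd': 7}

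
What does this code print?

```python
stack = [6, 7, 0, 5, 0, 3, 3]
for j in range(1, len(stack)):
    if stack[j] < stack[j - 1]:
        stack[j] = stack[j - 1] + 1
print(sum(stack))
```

j=1: 7>=6, unchanged → [6, 7, 0, 5, 0, 3, 3]
j=2: 0<7, stack[2] = 7+1 = 8 → [6, 7, 8, 5, 0, 3, 3]
j=3: 5<8, stack[3] = 8+1 = 9 → [6, 7, 8, 9, 0, 3, 3]
j=4: 0<9, stack[4] = 9+1 = 10 → [6, 7, 8, 9, 10, 3, 3]
j=5: 3<10, stack[5] = 10+1 = 11 → [6, 7, 8, 9, 10, 11, 3]
j=6: 3<11, stack[6] = 11+1 = 12 → [6, 7, 8, 9, 10, 11, 12]
sum = 63

63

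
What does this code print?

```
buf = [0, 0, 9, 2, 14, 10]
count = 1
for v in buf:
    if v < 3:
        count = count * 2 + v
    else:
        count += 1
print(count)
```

v=0: <3, count = 1*2+0 = 2
v=0: <3, count = 2*2+0 = 4
v=9: not <3, count = 4+1 = 5
v=2: <3, count = 5*2+2 = 12
v=14: not <3, count = 12+1 = 13
v=10: not <3, count = 13+1 = 14

14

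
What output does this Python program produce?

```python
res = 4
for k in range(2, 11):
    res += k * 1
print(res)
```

k=2: res = 4+2*1 = 6
k=3: res = 6+3*1 = 9
k=4: res = 9+4*1 = 13
k=5: res = 13+5*1 = 18
k=6: res = 18+6*1 = 24
k=7: res = 24+7*1 = 31
k=8: res = 31+8*1 = 39
k=9: res = 39+9*1 = 48
k=10: res = 48+10*1 = 58

58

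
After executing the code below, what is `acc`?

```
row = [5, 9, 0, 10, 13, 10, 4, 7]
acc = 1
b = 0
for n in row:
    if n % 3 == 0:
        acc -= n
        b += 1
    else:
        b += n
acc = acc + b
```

n=5: not %3==0; b=5
n=9: %3==0, acc = 1-9 = -8; b=6
n=0: %3==0, acc = (-8)-0 = -8; b=7
n=10: not %3==0; b=17
n=13: not %3==0; b=30
n=10: not %3==0; b=40
n=4: not %3==0; b=44
n=7: not %3==0; b=51
acc+b = (-8)+51 = 43

43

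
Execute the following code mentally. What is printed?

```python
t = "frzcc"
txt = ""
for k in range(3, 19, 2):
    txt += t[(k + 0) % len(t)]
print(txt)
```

cfzcrcfz

k=3: add t[3]='c' → 'c'
k=5: add t[0]='f' → 'cf'
k=7: add t[2]='z' → 'cfz'
k=9: add t[4]='c' → 'cfzc'
k=11: add t[1]='r' → 'cfzcr'
k=13: add t[3]='c' → 'cfzcrc'
k=15: add t[0]='f' → 'cfzcrcf'
k=17: add t[2]='z' → 'cfzcrcfz'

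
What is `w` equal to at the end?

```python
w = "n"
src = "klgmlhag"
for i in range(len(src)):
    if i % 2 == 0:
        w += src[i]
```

i=0: add 'k' → 'nk'
i=1: skip
i=2: add 'g' → 'nkg'
i=3: skip
i=4: add 'l' → 'nkgl'
i=5: skip
i=6: add 'a' → 'nkgla'
i=7: skip

'nkgla'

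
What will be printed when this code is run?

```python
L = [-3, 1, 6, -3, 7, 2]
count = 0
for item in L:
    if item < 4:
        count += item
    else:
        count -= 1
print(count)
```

item=-3: <4, count = 0+(-3) = -3
item=1: <4, count = (-3)+1 = -2
item=6: not <4, count = (-2)-1 = -3
item=-3: <4, count = (-3)+(-3) = -6
item=7: not <4, count = (-6)-1 = -7
item=2: <4, count = (-7)+2 = -5

-5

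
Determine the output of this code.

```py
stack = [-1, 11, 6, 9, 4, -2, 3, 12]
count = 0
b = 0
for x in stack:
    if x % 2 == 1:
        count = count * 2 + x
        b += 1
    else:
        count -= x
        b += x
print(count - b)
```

x=-1: odd, count = 0*2+(-1) = -1; b=1
x=11: odd, count = (-1)*2+11 = 9; b=2
x=6: not odd, count = 9-6 = 3; b=8
x=9: odd, count = 3*2+9 = 15; b=9
x=4: not odd, count = 15-4 = 11; b=13
x=-2: not odd, count = 11-(-2) = 13; b=11
x=3: odd, count = 13*2+3 = 29; b=12
x=12: not odd, count = 29-12 = 17; b=24
count-b = 17-24 = -7

-7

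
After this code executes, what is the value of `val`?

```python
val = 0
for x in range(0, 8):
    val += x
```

x=0: val = 0+0 = 0
x=1: val = 0+1 = 1
x=2: val = 1+2 = 3
x=3: val = 3+3 = 6
x=4: val = 6+4 = 10
x=5: val = 10+5 = 15
x=6: val = 15+6 = 21
x=7: val = 21+7 = 28

28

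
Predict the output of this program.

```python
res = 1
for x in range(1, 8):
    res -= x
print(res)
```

-27

x=1: res = 1-1 = 0
x=2: res = 0-2 = -2
x=3: res = (-2)-3 = -5
x=4: res = (-5)-4 = -9
x=5: res = (-9)-5 = -14
x=6: res = (-14)-6 = -20
x=7: res = (-20)-7 = -27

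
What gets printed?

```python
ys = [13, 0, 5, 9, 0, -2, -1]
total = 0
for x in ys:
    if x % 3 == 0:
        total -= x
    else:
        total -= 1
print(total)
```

x=13: not %3==0, total = 0-1 = -1
x=0: %3==0, total = (-1)-0 = -1
x=5: not %3==0, total = (-1)-1 = -2
x=9: %3==0, total = (-2)-9 = -11
x=0: %3==0, total = (-11)-0 = -11
x=-2: not %3==0, total = (-11)-1 = -12
x=-1: not %3==0, total = (-12)-1 = -13

-13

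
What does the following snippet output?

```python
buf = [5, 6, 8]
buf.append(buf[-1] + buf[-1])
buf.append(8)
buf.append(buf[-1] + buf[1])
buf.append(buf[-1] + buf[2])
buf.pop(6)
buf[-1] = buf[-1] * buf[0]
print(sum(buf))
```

append buf[-1]+buf[-1] = 8+8 = 16 → [5, 6, 8, 16]
append 8 → [5, 6, 8, 16, 8]
append buf[-1]+buf[1] = 8+6 = 14 → [5, 6, 8, 16, 8, 14]
append buf[-1]+buf[2] = 14+8 = 22 → [5, 6, 8, 16, 8, 14, 22]
pop(6) removes 22 → [5, 6, 8, 16, 8, 14]
buf[-1] = buf[-1]*buf[0] = 14*5 = 70 → [5, 6, 8, 16, 8, 70]
sum = 113

113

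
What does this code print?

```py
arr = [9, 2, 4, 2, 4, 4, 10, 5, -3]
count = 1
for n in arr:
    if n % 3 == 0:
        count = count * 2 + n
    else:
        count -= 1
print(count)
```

n=9: %3==0, count = 1*2+9 = 11
n=2: not %3==0, count = 11-1 = 10
n=4: not %3==0, count = 10-1 = 9
n=2: not %3==0, count = 9-1 = 8
n=4: not %3==0, count = 8-1 = 7
n=4: not %3==0, count = 7-1 = 6
n=10: not %3==0, count = 6-1 = 5
n=5: not %3==0, count = 5-1 = 4
n=-3: %3==0, count = 4*2+(-3) = 5

5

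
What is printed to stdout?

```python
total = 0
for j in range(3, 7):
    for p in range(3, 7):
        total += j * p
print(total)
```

j=3,p=3: total = 0+9 = 9
j=3,p=4: total = 9+12 = 21
j=3,p=5: total = 21+15 = 36
j=3,p=6: total = 36+18 = 54
j=4,p=3: total = 54+12 = 66
j=4,p=4: total = 66+16 = 82
j=4,p=5: total = 82+20 = 102
j=4,p=6: total = 102+24 = 126
j=5,p=3: total = 126+15 = 141
j=5,p=4: total = 141+20 = 161
j=5,p=5: total = 161+25 = 186
j=5,p=6: total = 186+30 = 216
j=6,p=3: total = 216+18 = 234
j=6,p=4: total = 234+24 = 258
j=6,p=5: total = 258+30 = 288
j=6,p=6: total = 288+36 = 324

324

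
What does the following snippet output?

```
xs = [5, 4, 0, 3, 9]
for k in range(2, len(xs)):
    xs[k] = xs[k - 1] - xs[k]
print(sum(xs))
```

k=2: xs[2] = 4-0 = 4 → [5, 4, 4, 3, 9]
k=3: xs[3] = 4-3 = 1 → [5, 4, 4, 1, 9]
k=4: xs[4] = 1-9 = -8 → [5, 4, 4, 1, -8]
sum = 6

6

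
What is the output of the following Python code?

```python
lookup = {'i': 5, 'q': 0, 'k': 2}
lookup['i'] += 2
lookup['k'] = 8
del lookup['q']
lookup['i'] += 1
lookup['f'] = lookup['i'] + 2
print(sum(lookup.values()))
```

26

lookup['i'] = 5+2 = 7 → {'i': 7, 'q': 0, 'k': 2}
lookup['k'] = 8 → {'i': 7, 'q': 0, 'k': 8}
del 'q' → {'i': 7, 'k': 8}
lookup['i'] = 7+1 = 8 → {'i': 8, 'k': 8}
lookup['f'] = lookup['i']+2 = 10 → {'i': 8, 'k': 8, 'f': 10}
sum of values = 26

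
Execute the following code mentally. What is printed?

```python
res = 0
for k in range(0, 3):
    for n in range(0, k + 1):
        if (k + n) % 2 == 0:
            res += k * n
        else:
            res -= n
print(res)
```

k=0,n=0: even sum, res = 0+0 = 0
k=1,n=0: odd sum, res = 0-0 = 0
k=1,n=1: even sum, res = 0+1 = 1
k=2,n=0: even sum, res = 1+0 = 1
k=2,n=1: odd sum, res = 1-1 = 0
k=2,n=2: even sum, res = 0+4 = 4

4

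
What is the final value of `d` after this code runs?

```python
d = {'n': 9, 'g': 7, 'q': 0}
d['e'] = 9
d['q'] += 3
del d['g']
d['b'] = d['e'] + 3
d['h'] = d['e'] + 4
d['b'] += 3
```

{'n': 9, 'q': 3, 'e': 9, 'b': 15, 'h': 13}

d['e'] = 9 → {'n': 9, 'g': 7, 'q': 0, 'e': 9}
d['q'] = 0+3 = 3 → {'n': 9, 'g': 7, 'q': 3, 'e': 9}
del 'g' → {'n': 9, 'q': 3, 'e': 9}
d['b'] = d['e']+3 = 12 → {'n': 9, 'q': 3, 'e': 9, 'b': 12}
d['h'] = d['e']+4 = 13 → {'n': 9, 'q': 3, 'e': 9, 'b': 12, 'h': 13}
d['b'] = 12+3 = 15 → {'n': 9, 'q': 3, 'e': 9, 'b': 15, 'h': 13}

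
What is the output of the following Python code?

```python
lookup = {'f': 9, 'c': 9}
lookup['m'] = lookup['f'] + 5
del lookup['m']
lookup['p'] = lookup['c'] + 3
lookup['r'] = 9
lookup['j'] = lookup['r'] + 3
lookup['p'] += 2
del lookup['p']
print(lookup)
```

{'f': 9, 'c': 9, 'r': 9, 'j': 12}

lookup['m'] = lookup['f']+5 = 14 → {'f': 9, 'c': 9, 'm': 14}
del 'm' → {'f': 9, 'c': 9}
lookup['p'] = lookup['c']+3 = 12 → {'f': 9, 'c': 9, 'p': 12}
lookup['r'] = 9 → {'f': 9, 'c': 9, 'p': 12, 'r': 9}
lookup['j'] = lookup['r']+3 = 12 → {'f': 9, 'c': 9, 'p': 12, 'r': 9, 'j': 12}
lookup['p'] = 12+2 = 14 → {'f': 9, 'c': 9, 'p': 14, 'r': 9, 'j': 12}
del 'p' → {'f': 9, 'c': 9, 'r': 9, 'j': 12}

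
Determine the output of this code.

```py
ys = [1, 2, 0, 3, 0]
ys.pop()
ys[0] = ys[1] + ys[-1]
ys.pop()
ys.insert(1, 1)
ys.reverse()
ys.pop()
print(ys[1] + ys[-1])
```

pop() removes 0 → [1, 2, 0, 3]
ys[0] = ys[1]+ys[-1] = 2+3 = 5 → [5, 2, 0, 3]
pop() removes 3 → [5, 2, 0]
insert 1 at 1 → [5, 1, 2, 0]
reverse → [0, 2, 1, 5]
pop() removes 5 → [0, 2, 1]
ys[1]+ys[-1] = 2+1 = 3

3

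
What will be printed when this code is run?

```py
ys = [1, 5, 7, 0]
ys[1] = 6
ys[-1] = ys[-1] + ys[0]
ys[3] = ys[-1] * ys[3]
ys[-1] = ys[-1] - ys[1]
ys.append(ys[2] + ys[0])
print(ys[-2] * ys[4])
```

-40

ys[1] = 6 → [1, 6, 7, 0]
ys[-1] = ys[-1]+ys[0] = 0+1 = 1 → [1, 6, 7, 1]
ys[3] = ys[-1]*ys[3] = 1*1 = 1 → [1, 6, 7, 1]
ys[-1] = ys[-1]-ys[1] = 1-6 = -5 → [1, 6, 7, -5]
append ys[2]+ys[0] = 7+1 = 8 → [1, 6, 7, -5, 8]
ys[-2]*ys[4] = (-5)*8 = -40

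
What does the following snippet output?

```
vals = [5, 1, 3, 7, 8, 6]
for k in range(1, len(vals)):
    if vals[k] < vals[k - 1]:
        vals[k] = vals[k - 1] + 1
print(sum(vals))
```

k=1: 1<5, vals[1] = 5+1 = 6 → [5, 6, 3, 7, 8, 6]
k=2: 3<6, vals[2] = 6+1 = 7 → [5, 6, 7, 7, 8, 6]
k=3: 7>=7, unchanged → [5, 6, 7, 7, 8, 6]
k=4: 8>=7, unchanged → [5, 6, 7, 7, 8, 6]
k=5: 6<8, vals[5] = 8+1 = 9 → [5, 6, 7, 7, 8, 9]
sum = 42

42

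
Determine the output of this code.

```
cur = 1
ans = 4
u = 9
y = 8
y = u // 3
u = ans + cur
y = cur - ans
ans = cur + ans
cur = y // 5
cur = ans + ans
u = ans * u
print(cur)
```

10

y = 9//3 = 3
u = 4+1 = 5
y = 1-4 = -3
ans = 1+4 = 5
cur = (-3)//5 = -1
cur = 5+5 = 10
u = 5*5 = 25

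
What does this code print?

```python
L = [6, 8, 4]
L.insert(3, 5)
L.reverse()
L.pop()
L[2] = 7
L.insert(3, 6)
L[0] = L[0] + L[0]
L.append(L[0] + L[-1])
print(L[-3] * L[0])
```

insert 5 at 3 → [6, 8, 4, 5]
reverse → [5, 4, 8, 6]
pop() removes 6 → [5, 4, 8]
L[2] = 7 → [5, 4, 7]
insert 6 at 3 → [5, 4, 7, 6]
L[0] = L[0]+L[0] = 5+5 = 10 → [10, 4, 7, 6]
append L[0]+L[-1] = 10+6 = 16 → [10, 4, 7, 6, 16]
L[-3]*L[0] = 7*10 = 70

70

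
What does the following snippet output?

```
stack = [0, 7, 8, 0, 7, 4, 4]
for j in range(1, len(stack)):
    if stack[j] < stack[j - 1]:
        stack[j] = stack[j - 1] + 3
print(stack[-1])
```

j=1: 7>=0, unchanged → [0, 7, 8, 0, 7, 4, 4]
j=2: 8>=7, unchanged → [0, 7, 8, 0, 7, 4, 4]
j=3: 0<8, stack[3] = 8+3 = 11 → [0, 7, 8, 11, 7, 4, 4]
j=4: 7<11, stack[4] = 11+3 = 14 → [0, 7, 8, 11, 14, 4, 4]
j=5: 4<14, stack[5] = 14+3 = 17 → [0, 7, 8, 11, 14, 17, 4]
j=6: 4<17, stack[6] = 17+3 = 20 → [0, 7, 8, 11, 14, 17, 20]

20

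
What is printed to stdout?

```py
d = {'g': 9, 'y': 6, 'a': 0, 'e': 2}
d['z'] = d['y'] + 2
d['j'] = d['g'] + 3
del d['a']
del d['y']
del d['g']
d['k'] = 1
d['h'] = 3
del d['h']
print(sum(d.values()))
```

23

d['z'] = d['y']+2 = 8 → {'g': 9, 'y': 6, 'a': 0, 'e': 2, 'z': 8}
d['j'] = d['g']+3 = 12 → {'g': 9, 'y': 6, 'a': 0, 'e': 2, 'z': 8, 'j': 12}
del 'a' → {'g': 9, 'y': 6, 'e': 2, 'z': 8, 'j': 12}
del 'y' → {'g': 9, 'e': 2, 'z': 8, 'j': 12}
del 'g' → {'e': 2, 'z': 8, 'j': 12}
d['k'] = 1 → {'e': 2, 'z': 8, 'j': 12, 'k': 1}
d['h'] = 3 → {'e': 2, 'z': 8, 'j': 12, 'k': 1, 'h': 3}
del 'h' → {'e': 2, 'z': 8, 'j': 12, 'k': 1}
sum of values = 23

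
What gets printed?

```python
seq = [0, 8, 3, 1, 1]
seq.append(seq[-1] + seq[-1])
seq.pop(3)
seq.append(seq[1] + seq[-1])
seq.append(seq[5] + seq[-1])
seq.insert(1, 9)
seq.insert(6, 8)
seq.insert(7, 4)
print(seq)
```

append seq[-1]+seq[-1] = 1+1 = 2 → [0, 8, 3, 1, 1, 2]
pop(3) removes 1 → [0, 8, 3, 1, 2]
append seq[1]+seq[-1] = 8+2 = 10 → [0, 8, 3, 1, 2, 10]
append seq[5]+seq[-1] = 10+10 = 20 → [0, 8, 3, 1, 2, 10, 20]
insert 9 at 1 → [0, 9, 8, 3, 1, 2, 10, 20]
insert 8 at 6 → [0, 9, 8, 3, 1, 2, 8, 10, 20]
insert 4 at 7 → [0, 9, 8, 3, 1, 2, 8, 4, 10, 20]

[0, 9, 8, 3, 1, 2, 8, 4, 10, 20]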